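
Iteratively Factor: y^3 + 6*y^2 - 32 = (y + 4)*(y^2 + 2*y - 8) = (y + 4)^2*(y - 2)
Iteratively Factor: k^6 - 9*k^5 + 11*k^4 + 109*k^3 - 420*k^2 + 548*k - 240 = (k - 2)*(k^5 - 7*k^4 - 3*k^3 + 103*k^2 - 214*k + 120) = (k - 2)*(k - 1)*(k^4 - 6*k^3 - 9*k^2 + 94*k - 120) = (k - 2)*(k - 1)*(k + 4)*(k^3 - 10*k^2 + 31*k - 30) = (k - 5)*(k - 2)*(k - 1)*(k + 4)*(k^2 - 5*k + 6) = (k - 5)*(k - 2)^2*(k - 1)*(k + 4)*(k - 3)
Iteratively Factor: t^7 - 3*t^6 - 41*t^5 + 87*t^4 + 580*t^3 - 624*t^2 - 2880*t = (t + 3)*(t^6 - 6*t^5 - 23*t^4 + 156*t^3 + 112*t^2 - 960*t) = (t + 3)*(t + 4)*(t^5 - 10*t^4 + 17*t^3 + 88*t^2 - 240*t) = t*(t + 3)*(t + 4)*(t^4 - 10*t^3 + 17*t^2 + 88*t - 240) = t*(t - 5)*(t + 3)*(t + 4)*(t^3 - 5*t^2 - 8*t + 48) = t*(t - 5)*(t - 4)*(t + 3)*(t + 4)*(t^2 - t - 12) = t*(t - 5)*(t - 4)^2*(t + 3)*(t + 4)*(t + 3)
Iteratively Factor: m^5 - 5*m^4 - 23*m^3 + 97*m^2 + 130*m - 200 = (m - 1)*(m^4 - 4*m^3 - 27*m^2 + 70*m + 200) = (m - 1)*(m + 2)*(m^3 - 6*m^2 - 15*m + 100) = (m - 1)*(m + 2)*(m + 4)*(m^2 - 10*m + 25) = (m - 5)*(m - 1)*(m + 2)*(m + 4)*(m - 5)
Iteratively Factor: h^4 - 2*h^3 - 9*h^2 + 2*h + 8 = (h + 2)*(h^3 - 4*h^2 - h + 4) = (h - 4)*(h + 2)*(h^2 - 1) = (h - 4)*(h - 1)*(h + 2)*(h + 1)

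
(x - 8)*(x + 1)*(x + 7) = x^3 - 57*x - 56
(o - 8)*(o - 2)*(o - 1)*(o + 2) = o^4 - 9*o^3 + 4*o^2 + 36*o - 32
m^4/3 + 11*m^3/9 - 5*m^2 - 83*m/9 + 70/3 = (m/3 + 1)*(m - 7/3)*(m - 2)*(m + 5)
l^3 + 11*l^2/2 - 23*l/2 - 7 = (l - 2)*(l + 1/2)*(l + 7)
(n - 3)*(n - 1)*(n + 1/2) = n^3 - 7*n^2/2 + n + 3/2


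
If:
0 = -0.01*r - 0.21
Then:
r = -21.00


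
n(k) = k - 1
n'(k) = 1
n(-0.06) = -1.06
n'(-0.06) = 1.00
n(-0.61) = -1.61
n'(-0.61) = 1.00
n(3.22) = 2.22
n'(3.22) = 1.00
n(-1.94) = -2.94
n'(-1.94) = 1.00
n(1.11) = 0.11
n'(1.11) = 1.00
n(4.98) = 3.98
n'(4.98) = 1.00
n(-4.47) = -5.47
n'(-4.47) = 1.00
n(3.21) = 2.21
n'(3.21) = 1.00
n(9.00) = 8.00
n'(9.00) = 1.00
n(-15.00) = -16.00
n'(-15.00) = 1.00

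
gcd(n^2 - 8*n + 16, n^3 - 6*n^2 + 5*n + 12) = n - 4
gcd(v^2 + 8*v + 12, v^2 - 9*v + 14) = 1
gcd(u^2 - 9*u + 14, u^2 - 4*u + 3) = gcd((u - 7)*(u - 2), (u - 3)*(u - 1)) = 1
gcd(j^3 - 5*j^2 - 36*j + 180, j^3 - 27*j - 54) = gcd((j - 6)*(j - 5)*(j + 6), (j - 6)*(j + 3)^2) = j - 6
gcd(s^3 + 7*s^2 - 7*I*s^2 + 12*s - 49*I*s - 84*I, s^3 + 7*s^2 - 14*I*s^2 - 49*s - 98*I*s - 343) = s - 7*I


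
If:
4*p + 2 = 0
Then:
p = -1/2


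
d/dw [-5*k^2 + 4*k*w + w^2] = 4*k + 2*w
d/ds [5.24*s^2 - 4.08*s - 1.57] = 10.48*s - 4.08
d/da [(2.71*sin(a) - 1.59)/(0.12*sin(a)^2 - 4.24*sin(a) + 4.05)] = (-0.3252*sin(a)^2 + 0.381600000000001*sin(a) + 4.2339)*cos(a)/(0.0144*sin(a)^4 - 1.0176*sin(a)^3 + 18.9496*sin(a)^2 - 34.344*sin(a) + 16.4025)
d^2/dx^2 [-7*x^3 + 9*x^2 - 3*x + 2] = 18 - 42*x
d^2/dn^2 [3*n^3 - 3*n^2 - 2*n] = 18*n - 6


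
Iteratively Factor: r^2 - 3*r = (r - 3)*(r)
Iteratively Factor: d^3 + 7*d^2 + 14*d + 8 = (d + 4)*(d^2 + 3*d + 2) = (d + 1)*(d + 4)*(d + 2)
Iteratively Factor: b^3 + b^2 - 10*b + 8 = (b - 1)*(b^2 + 2*b - 8) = (b - 1)*(b + 4)*(b - 2)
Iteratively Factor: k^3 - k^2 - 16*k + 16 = (k - 4)*(k^2 + 3*k - 4) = (k - 4)*(k - 1)*(k + 4)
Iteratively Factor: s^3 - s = (s - 1)*(s^2 + s) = s*(s - 1)*(s + 1)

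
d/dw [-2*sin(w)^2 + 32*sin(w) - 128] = 4*(8 - sin(w))*cos(w)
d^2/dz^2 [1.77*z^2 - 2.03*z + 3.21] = 3.54000000000000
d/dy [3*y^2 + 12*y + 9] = 6*y + 12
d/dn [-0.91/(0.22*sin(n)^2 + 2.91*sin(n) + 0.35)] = (0.4004*sin(n) + 2.6481)*cos(n)/(0.22*sin(n)^2 + 2.91*sin(n) + 0.35)^2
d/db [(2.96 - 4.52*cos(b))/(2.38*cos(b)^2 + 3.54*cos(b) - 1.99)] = (-10.7576*cos(b)^2 + 14.0896*cos(b) + 1.4836)*sin(b)/(5.6644*cos(b)^4 + 16.8504*cos(b)^3 + 3.0592*cos(b)^2 - 14.0892*cos(b) + 3.9601)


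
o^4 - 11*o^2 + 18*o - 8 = (o - 2)*(o - 1)^2*(o + 4)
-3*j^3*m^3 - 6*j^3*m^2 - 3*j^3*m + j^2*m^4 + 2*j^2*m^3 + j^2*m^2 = m*(-3*j + m)*(j*m + j)^2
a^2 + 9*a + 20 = (a + 4)*(a + 5)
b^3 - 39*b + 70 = (b - 5)*(b - 2)*(b + 7)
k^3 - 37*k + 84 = (k - 4)*(k - 3)*(k + 7)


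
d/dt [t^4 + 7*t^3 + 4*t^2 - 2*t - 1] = 4*t^3 + 21*t^2 + 8*t - 2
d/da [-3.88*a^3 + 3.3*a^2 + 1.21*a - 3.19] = -11.64*a^2 + 6.6*a + 1.21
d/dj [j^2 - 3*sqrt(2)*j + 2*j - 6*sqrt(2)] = 2*j - 3*sqrt(2) + 2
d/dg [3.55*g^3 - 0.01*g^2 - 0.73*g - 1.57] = 10.65*g^2 - 0.02*g - 0.73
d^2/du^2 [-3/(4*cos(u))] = 3*(cos(u)^2 - 2)/(4*cos(u)^3)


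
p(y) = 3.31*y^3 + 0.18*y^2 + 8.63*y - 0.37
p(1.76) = 33.42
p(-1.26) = -17.58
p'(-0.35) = 9.72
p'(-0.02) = 8.63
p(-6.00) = -760.63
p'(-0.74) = 13.80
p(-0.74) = -8.00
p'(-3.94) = 161.36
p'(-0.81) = 14.85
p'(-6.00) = 363.95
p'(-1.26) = 23.94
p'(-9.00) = 809.72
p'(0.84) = 15.94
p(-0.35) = -3.51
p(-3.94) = -234.03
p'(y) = 9.93*y^2 + 0.36*y + 8.63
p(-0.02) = -0.54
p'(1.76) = 40.02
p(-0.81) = -9.00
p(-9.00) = -2476.45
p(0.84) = 8.97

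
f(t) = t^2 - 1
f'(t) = 2*t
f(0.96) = -0.08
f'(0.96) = 1.92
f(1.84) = 2.39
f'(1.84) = 3.68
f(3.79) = 13.36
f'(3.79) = 7.58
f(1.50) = 1.25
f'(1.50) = 3.00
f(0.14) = -0.98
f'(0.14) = 0.28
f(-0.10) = -0.99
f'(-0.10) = -0.20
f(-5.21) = 26.14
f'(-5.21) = -10.42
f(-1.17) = 0.37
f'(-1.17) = -2.34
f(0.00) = -1.00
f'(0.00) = 0.00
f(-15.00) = 224.00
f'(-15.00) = -30.00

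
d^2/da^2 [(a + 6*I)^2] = 2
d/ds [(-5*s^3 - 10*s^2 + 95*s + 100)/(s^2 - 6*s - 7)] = 5*(-s^2 + 14*s - 13)/(s^2 - 14*s + 49)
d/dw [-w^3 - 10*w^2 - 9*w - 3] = -3*w^2 - 20*w - 9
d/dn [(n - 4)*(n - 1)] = 2*n - 5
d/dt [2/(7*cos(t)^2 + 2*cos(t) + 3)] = 4*(7*cos(t) + 1)*sin(t)/(7*cos(t)^2 + 2*cos(t) + 3)^2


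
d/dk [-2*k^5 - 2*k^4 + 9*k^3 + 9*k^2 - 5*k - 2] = -10*k^4 - 8*k^3 + 27*k^2 + 18*k - 5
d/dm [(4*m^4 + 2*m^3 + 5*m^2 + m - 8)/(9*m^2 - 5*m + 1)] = (72*m^5 - 42*m^4 - 4*m^3 - 28*m^2 + 154*m - 39)/(81*m^4 - 90*m^3 + 43*m^2 - 10*m + 1)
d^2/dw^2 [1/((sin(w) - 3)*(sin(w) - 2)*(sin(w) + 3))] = (-9*sin(w)^6 + 22*sin(w)^5 + 14*sin(w)^4 + 76*sin(w)^3 - 255*sin(w)^2 - 162*sin(w) + 234)/((sin(w) - 3)^3*(sin(w) - 2)^3*(sin(w) + 3)^3)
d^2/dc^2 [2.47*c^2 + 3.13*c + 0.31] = 4.94000000000000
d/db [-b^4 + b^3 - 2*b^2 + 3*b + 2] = -4*b^3 + 3*b^2 - 4*b + 3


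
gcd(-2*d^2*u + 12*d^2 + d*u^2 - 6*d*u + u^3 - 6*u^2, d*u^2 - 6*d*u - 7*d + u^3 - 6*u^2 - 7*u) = 1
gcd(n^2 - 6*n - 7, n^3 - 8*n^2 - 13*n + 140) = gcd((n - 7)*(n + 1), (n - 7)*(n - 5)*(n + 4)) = n - 7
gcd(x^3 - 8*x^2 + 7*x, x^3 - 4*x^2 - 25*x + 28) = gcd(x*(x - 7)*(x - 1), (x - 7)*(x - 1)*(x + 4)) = x^2 - 8*x + 7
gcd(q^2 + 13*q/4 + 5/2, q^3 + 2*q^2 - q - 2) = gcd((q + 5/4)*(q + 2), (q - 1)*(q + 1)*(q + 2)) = q + 2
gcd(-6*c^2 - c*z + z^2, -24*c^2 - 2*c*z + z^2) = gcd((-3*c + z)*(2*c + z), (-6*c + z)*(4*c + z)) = 1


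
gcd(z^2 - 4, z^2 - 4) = z^2 - 4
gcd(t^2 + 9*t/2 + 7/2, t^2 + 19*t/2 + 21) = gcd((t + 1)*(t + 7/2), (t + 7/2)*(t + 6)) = t + 7/2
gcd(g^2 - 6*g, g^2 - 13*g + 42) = g - 6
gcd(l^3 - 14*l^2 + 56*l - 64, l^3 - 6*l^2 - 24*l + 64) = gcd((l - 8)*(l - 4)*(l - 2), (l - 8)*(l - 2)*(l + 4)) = l^2 - 10*l + 16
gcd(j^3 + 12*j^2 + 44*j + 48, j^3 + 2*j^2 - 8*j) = j + 4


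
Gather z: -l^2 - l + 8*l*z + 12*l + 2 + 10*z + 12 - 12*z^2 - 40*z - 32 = -l^2 + 11*l - 12*z^2 + z*(8*l - 30) - 18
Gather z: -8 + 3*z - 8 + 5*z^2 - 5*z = 5*z^2 - 2*z - 16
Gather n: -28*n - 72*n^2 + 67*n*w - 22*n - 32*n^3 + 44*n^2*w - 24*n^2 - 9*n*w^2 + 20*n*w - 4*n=-32*n^3 + n^2*(44*w - 96) + n*(-9*w^2 + 87*w - 54)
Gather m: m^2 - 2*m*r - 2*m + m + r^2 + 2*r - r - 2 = m^2 + m*(-2*r - 1) + r^2 + r - 2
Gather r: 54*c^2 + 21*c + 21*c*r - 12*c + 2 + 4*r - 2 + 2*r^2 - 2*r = 54*c^2 + 9*c + 2*r^2 + r*(21*c + 2)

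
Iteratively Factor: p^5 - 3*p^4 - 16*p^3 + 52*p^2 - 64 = (p - 4)*(p^4 + p^3 - 12*p^2 + 4*p + 16) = (p - 4)*(p + 1)*(p^3 - 12*p + 16) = (p - 4)*(p - 2)*(p + 1)*(p^2 + 2*p - 8) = (p - 4)*(p - 2)*(p + 1)*(p + 4)*(p - 2)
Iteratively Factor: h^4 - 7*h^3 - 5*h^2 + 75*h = (h)*(h^3 - 7*h^2 - 5*h + 75) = h*(h - 5)*(h^2 - 2*h - 15) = h*(h - 5)^2*(h + 3)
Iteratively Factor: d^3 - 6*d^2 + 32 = (d + 2)*(d^2 - 8*d + 16) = (d - 4)*(d + 2)*(d - 4)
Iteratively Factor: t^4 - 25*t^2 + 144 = (t - 3)*(t^3 + 3*t^2 - 16*t - 48) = (t - 3)*(t + 3)*(t^2 - 16) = (t - 3)*(t + 3)*(t + 4)*(t - 4)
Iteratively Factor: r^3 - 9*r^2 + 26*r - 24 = (r - 3)*(r^2 - 6*r + 8) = (r - 4)*(r - 3)*(r - 2)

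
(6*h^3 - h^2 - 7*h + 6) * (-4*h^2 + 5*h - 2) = -24*h^5 + 34*h^4 + 11*h^3 - 57*h^2 + 44*h - 12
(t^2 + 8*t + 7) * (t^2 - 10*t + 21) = t^4 - 2*t^3 - 52*t^2 + 98*t + 147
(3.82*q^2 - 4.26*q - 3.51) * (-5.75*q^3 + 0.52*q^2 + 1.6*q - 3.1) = -21.965*q^5 + 26.4814*q^4 + 24.0793*q^3 - 20.4832*q^2 + 7.59*q + 10.881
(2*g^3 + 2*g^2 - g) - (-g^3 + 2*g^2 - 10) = 3*g^3 - g + 10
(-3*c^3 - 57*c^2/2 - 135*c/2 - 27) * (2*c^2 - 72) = -6*c^5 - 57*c^4 + 81*c^3 + 1998*c^2 + 4860*c + 1944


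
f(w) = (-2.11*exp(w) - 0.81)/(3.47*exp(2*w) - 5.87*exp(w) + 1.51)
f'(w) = (-2.11*exp(w) - 0.81)*(-6.94*exp(2*w) + 5.87*exp(w))/(3.47*exp(2*w) - 5.87*exp(w) + 1.51)^2 - 2.11*exp(w)/(3.47*exp(2*w) - 5.87*exp(w) + 1.51)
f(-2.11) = -1.25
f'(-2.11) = -1.20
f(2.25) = -0.08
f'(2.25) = 0.10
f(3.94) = -0.01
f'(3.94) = 0.01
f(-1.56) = -2.92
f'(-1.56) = -7.32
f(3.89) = -0.01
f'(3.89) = 0.01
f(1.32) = -0.31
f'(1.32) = 0.55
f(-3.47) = -0.66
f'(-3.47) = -0.14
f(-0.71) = 3.44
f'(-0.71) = -5.80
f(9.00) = 0.00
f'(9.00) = 0.00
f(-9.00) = -0.54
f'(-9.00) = 0.00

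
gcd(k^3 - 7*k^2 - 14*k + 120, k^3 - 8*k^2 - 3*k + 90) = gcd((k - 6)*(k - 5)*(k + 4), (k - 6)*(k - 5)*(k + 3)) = k^2 - 11*k + 30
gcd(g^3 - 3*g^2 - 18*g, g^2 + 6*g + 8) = 1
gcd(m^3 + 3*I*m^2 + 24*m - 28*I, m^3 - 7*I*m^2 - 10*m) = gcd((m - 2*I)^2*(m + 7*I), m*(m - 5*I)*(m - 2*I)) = m - 2*I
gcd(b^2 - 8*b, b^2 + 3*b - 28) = 1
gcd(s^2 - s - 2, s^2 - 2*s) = s - 2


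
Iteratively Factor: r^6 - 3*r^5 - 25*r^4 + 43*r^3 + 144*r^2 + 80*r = (r - 5)*(r^5 + 2*r^4 - 15*r^3 - 32*r^2 - 16*r) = (r - 5)*(r + 1)*(r^4 + r^3 - 16*r^2 - 16*r) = (r - 5)*(r - 4)*(r + 1)*(r^3 + 5*r^2 + 4*r) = (r - 5)*(r - 4)*(r + 1)^2*(r^2 + 4*r) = (r - 5)*(r - 4)*(r + 1)^2*(r + 4)*(r)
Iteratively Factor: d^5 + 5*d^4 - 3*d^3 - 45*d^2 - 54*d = (d - 3)*(d^4 + 8*d^3 + 21*d^2 + 18*d) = (d - 3)*(d + 2)*(d^3 + 6*d^2 + 9*d) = (d - 3)*(d + 2)*(d + 3)*(d^2 + 3*d) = (d - 3)*(d + 2)*(d + 3)^2*(d)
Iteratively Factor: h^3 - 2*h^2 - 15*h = (h - 5)*(h^2 + 3*h) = (h - 5)*(h + 3)*(h)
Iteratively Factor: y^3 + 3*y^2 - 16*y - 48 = (y + 3)*(y^2 - 16) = (y + 3)*(y + 4)*(y - 4)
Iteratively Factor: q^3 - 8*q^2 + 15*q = (q - 5)*(q^2 - 3*q) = q*(q - 5)*(q - 3)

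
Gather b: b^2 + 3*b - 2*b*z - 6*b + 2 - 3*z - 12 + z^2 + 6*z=b^2 + b*(-2*z - 3) + z^2 + 3*z - 10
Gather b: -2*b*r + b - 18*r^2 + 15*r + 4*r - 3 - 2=b*(1 - 2*r) - 18*r^2 + 19*r - 5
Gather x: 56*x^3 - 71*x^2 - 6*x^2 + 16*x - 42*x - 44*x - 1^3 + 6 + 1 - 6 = 56*x^3 - 77*x^2 - 70*x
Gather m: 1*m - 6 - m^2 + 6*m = -m^2 + 7*m - 6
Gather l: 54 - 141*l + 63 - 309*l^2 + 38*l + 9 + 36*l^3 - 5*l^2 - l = 36*l^3 - 314*l^2 - 104*l + 126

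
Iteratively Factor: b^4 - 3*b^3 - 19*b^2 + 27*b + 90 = (b + 3)*(b^3 - 6*b^2 - b + 30) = (b + 2)*(b + 3)*(b^2 - 8*b + 15) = (b - 5)*(b + 2)*(b + 3)*(b - 3)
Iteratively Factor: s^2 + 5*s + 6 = (s + 2)*(s + 3)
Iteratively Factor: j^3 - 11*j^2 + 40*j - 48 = (j - 4)*(j^2 - 7*j + 12) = (j - 4)^2*(j - 3)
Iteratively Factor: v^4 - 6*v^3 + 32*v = (v - 4)*(v^3 - 2*v^2 - 8*v) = (v - 4)*(v + 2)*(v^2 - 4*v) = v*(v - 4)*(v + 2)*(v - 4)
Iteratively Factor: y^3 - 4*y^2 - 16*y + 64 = (y + 4)*(y^2 - 8*y + 16) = (y - 4)*(y + 4)*(y - 4)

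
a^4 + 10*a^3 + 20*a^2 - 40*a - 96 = (a - 2)*(a + 2)*(a + 4)*(a + 6)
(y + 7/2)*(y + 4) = y^2 + 15*y/2 + 14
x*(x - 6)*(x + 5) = x^3 - x^2 - 30*x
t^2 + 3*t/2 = t*(t + 3/2)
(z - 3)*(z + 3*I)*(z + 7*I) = z^3 - 3*z^2 + 10*I*z^2 - 21*z - 30*I*z + 63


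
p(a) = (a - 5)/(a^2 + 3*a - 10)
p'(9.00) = 0.00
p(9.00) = 0.04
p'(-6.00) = -1.42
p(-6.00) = -1.38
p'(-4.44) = -4.55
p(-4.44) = 2.62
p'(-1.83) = -0.11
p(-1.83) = 0.56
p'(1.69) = 4.43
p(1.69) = 1.60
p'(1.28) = 0.79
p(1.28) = 0.82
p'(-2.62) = -0.23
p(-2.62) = 0.69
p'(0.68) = 0.20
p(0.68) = 0.58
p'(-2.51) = -0.21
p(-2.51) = 0.67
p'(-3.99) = -1.39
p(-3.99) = 1.49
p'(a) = (-2*a - 3)*(a - 5)/(a^2 + 3*a - 10)^2 + 1/(a^2 + 3*a - 10) = (a^2 + 3*a - (a - 5)*(2*a + 3) - 10)/(a^2 + 3*a - 10)^2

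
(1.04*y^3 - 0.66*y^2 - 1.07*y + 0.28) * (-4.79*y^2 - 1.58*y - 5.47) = -4.9816*y^5 + 1.5182*y^4 + 0.479300000000001*y^3 + 3.9596*y^2 + 5.4105*y - 1.5316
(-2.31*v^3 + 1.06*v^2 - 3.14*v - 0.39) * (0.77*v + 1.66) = -1.7787*v^4 - 3.0184*v^3 - 0.6582*v^2 - 5.5127*v - 0.6474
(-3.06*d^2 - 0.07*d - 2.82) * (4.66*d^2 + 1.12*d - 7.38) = -14.2596*d^4 - 3.7534*d^3 + 9.3632*d^2 - 2.6418*d + 20.8116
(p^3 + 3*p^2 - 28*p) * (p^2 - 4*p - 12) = p^5 - p^4 - 52*p^3 + 76*p^2 + 336*p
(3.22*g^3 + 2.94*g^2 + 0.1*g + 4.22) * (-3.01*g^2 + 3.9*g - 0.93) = -9.6922*g^5 + 3.7086*g^4 + 8.1704*g^3 - 15.0464*g^2 + 16.365*g - 3.9246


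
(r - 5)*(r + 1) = r^2 - 4*r - 5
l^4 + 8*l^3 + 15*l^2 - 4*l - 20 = (l - 1)*(l + 2)^2*(l + 5)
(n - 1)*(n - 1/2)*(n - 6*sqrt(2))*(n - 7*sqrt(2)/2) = n^4 - 19*sqrt(2)*n^3/2 - 3*n^3/2 + 57*sqrt(2)*n^2/4 + 85*n^2/2 - 63*n - 19*sqrt(2)*n/4 + 21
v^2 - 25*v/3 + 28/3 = (v - 7)*(v - 4/3)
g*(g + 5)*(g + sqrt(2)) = g^3 + sqrt(2)*g^2 + 5*g^2 + 5*sqrt(2)*g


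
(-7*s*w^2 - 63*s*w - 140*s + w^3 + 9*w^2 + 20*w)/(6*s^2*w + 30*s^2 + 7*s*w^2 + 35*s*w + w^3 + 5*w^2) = (-7*s*w - 28*s + w^2 + 4*w)/(6*s^2 + 7*s*w + w^2)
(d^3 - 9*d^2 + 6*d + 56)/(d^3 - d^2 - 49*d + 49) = (d^2 - 2*d - 8)/(d^2 + 6*d - 7)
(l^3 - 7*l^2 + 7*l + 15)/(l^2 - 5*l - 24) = (-l^3 + 7*l^2 - 7*l - 15)/(-l^2 + 5*l + 24)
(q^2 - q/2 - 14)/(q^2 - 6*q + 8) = (q + 7/2)/(q - 2)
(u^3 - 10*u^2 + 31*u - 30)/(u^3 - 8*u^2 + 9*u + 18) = (u^2 - 7*u + 10)/(u^2 - 5*u - 6)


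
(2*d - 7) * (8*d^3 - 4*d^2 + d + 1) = 16*d^4 - 64*d^3 + 30*d^2 - 5*d - 7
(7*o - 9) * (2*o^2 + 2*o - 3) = 14*o^3 - 4*o^2 - 39*o + 27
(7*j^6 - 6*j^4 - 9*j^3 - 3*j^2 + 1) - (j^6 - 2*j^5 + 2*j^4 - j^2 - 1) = 6*j^6 + 2*j^5 - 8*j^4 - 9*j^3 - 2*j^2 + 2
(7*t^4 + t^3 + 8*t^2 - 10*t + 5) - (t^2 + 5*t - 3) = 7*t^4 + t^3 + 7*t^2 - 15*t + 8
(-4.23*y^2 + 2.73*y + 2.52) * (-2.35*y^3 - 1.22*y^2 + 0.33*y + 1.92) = 9.9405*y^5 - 1.2549*y^4 - 10.6485*y^3 - 10.2951*y^2 + 6.0732*y + 4.8384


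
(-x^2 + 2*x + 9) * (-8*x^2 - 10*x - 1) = 8*x^4 - 6*x^3 - 91*x^2 - 92*x - 9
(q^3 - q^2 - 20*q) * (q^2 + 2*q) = q^5 + q^4 - 22*q^3 - 40*q^2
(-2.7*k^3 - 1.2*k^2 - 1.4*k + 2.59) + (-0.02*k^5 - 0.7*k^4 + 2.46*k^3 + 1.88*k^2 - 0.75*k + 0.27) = -0.02*k^5 - 0.7*k^4 - 0.24*k^3 + 0.68*k^2 - 2.15*k + 2.86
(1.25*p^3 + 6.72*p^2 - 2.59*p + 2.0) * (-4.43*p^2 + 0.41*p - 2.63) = -5.5375*p^5 - 29.2571*p^4 + 10.9414*p^3 - 27.5955*p^2 + 7.6317*p - 5.26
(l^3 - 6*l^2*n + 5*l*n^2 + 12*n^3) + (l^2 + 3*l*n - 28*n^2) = l^3 - 6*l^2*n + l^2 + 5*l*n^2 + 3*l*n + 12*n^3 - 28*n^2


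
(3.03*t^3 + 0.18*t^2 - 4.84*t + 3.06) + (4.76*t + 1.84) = 3.03*t^3 + 0.18*t^2 - 0.0800000000000001*t + 4.9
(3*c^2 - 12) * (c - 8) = 3*c^3 - 24*c^2 - 12*c + 96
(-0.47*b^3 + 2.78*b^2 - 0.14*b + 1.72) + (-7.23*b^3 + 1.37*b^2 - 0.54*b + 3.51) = -7.7*b^3 + 4.15*b^2 - 0.68*b + 5.23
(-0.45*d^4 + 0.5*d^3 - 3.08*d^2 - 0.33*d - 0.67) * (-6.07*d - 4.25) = 2.7315*d^5 - 1.1225*d^4 + 16.5706*d^3 + 15.0931*d^2 + 5.4694*d + 2.8475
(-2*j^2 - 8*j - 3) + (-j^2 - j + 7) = -3*j^2 - 9*j + 4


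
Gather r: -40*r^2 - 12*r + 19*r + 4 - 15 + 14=-40*r^2 + 7*r + 3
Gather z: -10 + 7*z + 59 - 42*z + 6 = 55 - 35*z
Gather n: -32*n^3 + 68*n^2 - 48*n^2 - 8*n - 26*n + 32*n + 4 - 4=-32*n^3 + 20*n^2 - 2*n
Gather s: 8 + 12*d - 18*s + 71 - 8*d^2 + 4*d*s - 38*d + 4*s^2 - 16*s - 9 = -8*d^2 - 26*d + 4*s^2 + s*(4*d - 34) + 70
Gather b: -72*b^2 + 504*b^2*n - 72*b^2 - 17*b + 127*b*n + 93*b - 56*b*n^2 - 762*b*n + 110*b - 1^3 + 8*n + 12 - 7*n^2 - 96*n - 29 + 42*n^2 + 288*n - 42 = b^2*(504*n - 144) + b*(-56*n^2 - 635*n + 186) + 35*n^2 + 200*n - 60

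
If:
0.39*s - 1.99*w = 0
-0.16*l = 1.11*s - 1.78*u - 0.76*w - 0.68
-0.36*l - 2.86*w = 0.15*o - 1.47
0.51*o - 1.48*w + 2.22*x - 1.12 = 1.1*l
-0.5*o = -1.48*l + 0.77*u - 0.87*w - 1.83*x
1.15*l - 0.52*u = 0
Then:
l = 0.30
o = 2.06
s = 1.88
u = 0.66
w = 0.37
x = 0.42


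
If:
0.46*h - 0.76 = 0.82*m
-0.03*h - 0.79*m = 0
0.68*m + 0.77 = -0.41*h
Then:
No Solution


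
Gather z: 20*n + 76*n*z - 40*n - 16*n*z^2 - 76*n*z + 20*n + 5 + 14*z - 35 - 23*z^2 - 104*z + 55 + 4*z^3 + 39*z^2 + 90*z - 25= 4*z^3 + z^2*(16 - 16*n)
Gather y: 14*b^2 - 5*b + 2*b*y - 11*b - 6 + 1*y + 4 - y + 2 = 14*b^2 + 2*b*y - 16*b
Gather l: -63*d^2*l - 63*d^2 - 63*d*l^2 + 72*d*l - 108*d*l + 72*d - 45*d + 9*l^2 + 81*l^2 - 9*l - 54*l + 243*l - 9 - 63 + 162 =-63*d^2 + 27*d + l^2*(90 - 63*d) + l*(-63*d^2 - 36*d + 180) + 90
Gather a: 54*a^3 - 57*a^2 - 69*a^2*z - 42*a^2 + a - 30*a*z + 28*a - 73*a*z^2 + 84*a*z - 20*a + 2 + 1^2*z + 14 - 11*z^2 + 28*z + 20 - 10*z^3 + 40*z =54*a^3 + a^2*(-69*z - 99) + a*(-73*z^2 + 54*z + 9) - 10*z^3 - 11*z^2 + 69*z + 36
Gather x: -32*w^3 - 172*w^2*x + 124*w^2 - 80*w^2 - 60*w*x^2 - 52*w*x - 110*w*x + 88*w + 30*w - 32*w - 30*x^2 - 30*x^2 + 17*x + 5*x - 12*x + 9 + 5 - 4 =-32*w^3 + 44*w^2 + 86*w + x^2*(-60*w - 60) + x*(-172*w^2 - 162*w + 10) + 10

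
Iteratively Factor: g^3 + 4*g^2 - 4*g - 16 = (g + 4)*(g^2 - 4) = (g + 2)*(g + 4)*(g - 2)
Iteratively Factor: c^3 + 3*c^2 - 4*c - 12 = (c + 3)*(c^2 - 4) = (c + 2)*(c + 3)*(c - 2)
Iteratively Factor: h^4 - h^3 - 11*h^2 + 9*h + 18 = (h - 2)*(h^3 + h^2 - 9*h - 9) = (h - 3)*(h - 2)*(h^2 + 4*h + 3) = (h - 3)*(h - 2)*(h + 3)*(h + 1)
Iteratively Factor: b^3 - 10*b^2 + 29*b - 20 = (b - 4)*(b^2 - 6*b + 5) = (b - 5)*(b - 4)*(b - 1)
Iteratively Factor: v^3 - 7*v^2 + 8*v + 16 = (v - 4)*(v^2 - 3*v - 4) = (v - 4)*(v + 1)*(v - 4)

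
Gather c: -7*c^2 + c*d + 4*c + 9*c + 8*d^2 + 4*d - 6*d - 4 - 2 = -7*c^2 + c*(d + 13) + 8*d^2 - 2*d - 6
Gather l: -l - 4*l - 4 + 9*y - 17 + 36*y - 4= -5*l + 45*y - 25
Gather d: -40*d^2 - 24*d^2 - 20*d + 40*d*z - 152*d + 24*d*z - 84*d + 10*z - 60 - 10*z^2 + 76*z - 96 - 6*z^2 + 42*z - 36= -64*d^2 + d*(64*z - 256) - 16*z^2 + 128*z - 192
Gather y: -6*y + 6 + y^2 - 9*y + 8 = y^2 - 15*y + 14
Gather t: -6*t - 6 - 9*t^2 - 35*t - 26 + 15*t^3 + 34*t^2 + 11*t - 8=15*t^3 + 25*t^2 - 30*t - 40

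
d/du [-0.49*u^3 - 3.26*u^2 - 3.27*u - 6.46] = -1.47*u^2 - 6.52*u - 3.27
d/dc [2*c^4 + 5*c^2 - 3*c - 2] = 8*c^3 + 10*c - 3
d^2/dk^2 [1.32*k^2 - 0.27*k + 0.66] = 2.64000000000000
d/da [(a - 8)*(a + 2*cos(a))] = a + (8 - a)*(2*sin(a) - 1) + 2*cos(a)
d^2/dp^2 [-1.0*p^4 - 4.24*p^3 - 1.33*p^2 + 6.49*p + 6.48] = -12.0*p^2 - 25.44*p - 2.66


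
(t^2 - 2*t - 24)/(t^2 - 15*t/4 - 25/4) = 4*(-t^2 + 2*t + 24)/(-4*t^2 + 15*t + 25)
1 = 1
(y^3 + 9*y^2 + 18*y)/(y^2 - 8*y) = (y^2 + 9*y + 18)/(y - 8)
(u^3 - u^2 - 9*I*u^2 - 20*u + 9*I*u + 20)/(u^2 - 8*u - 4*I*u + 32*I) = (u^2 - u*(1 + 5*I) + 5*I)/(u - 8)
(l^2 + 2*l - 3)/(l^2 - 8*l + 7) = (l + 3)/(l - 7)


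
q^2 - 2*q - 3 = (q - 3)*(q + 1)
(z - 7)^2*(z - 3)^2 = z^4 - 20*z^3 + 142*z^2 - 420*z + 441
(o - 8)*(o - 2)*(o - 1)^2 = o^4 - 12*o^3 + 37*o^2 - 42*o + 16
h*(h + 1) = h^2 + h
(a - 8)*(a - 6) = a^2 - 14*a + 48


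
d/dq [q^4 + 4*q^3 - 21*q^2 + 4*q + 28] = 4*q^3 + 12*q^2 - 42*q + 4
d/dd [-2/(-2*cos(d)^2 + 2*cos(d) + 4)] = (2*cos(d) - 1)*sin(d)/(sin(d)^2 + cos(d) + 1)^2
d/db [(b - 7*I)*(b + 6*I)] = 2*b - I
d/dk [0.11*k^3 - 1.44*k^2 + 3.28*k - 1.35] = 0.33*k^2 - 2.88*k + 3.28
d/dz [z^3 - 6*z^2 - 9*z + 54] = 3*z^2 - 12*z - 9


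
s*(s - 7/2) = s^2 - 7*s/2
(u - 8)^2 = u^2 - 16*u + 64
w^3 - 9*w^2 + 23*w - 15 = (w - 5)*(w - 3)*(w - 1)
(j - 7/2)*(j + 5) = j^2 + 3*j/2 - 35/2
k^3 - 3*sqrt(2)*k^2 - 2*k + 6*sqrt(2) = (k - 3*sqrt(2))*(k - sqrt(2))*(k + sqrt(2))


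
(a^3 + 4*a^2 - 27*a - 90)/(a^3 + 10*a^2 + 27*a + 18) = (a - 5)/(a + 1)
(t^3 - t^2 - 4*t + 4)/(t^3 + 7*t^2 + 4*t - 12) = (t - 2)/(t + 6)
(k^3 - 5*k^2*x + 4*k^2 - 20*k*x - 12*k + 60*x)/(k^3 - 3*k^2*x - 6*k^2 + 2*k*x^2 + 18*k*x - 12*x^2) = (k^3 - 5*k^2*x + 4*k^2 - 20*k*x - 12*k + 60*x)/(k^3 - 3*k^2*x - 6*k^2 + 2*k*x^2 + 18*k*x - 12*x^2)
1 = 1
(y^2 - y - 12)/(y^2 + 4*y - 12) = (y^2 - y - 12)/(y^2 + 4*y - 12)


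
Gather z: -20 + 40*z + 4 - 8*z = 32*z - 16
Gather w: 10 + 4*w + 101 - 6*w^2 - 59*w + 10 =-6*w^2 - 55*w + 121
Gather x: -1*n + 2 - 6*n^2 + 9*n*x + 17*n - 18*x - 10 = -6*n^2 + 16*n + x*(9*n - 18) - 8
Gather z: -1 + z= z - 1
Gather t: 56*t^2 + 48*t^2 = 104*t^2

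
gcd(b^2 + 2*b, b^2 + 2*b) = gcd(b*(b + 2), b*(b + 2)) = b^2 + 2*b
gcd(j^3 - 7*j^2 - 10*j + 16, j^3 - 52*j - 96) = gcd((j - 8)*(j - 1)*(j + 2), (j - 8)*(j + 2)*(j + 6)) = j^2 - 6*j - 16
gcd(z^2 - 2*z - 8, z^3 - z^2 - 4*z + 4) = z + 2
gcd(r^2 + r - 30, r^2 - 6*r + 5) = r - 5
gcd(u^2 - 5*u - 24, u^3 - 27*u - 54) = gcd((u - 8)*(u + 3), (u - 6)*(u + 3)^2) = u + 3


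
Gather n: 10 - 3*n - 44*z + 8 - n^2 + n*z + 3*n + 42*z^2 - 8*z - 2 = -n^2 + n*z + 42*z^2 - 52*z + 16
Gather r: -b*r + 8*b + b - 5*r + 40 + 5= 9*b + r*(-b - 5) + 45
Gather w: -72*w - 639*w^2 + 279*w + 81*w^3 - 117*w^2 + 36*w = 81*w^3 - 756*w^2 + 243*w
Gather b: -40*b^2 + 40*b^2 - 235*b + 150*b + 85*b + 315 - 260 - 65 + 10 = 0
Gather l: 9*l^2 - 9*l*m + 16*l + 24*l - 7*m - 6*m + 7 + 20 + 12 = 9*l^2 + l*(40 - 9*m) - 13*m + 39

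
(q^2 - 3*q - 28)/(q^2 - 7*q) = (q + 4)/q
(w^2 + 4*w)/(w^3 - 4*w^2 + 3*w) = (w + 4)/(w^2 - 4*w + 3)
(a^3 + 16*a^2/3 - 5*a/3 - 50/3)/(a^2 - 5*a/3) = a + 7 + 10/a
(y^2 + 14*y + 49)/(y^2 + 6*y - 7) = (y + 7)/(y - 1)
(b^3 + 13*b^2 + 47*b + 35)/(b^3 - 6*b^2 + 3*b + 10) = (b^2 + 12*b + 35)/(b^2 - 7*b + 10)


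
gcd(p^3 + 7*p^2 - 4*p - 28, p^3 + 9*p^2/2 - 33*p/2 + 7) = p^2 + 5*p - 14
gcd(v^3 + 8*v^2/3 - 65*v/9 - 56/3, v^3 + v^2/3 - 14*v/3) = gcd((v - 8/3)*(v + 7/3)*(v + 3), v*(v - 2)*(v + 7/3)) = v + 7/3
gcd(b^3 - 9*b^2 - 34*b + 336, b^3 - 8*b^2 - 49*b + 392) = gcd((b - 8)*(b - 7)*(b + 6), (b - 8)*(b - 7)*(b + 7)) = b^2 - 15*b + 56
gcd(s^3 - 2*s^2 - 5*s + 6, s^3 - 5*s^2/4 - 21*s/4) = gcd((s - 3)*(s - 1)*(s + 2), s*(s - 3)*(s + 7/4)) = s - 3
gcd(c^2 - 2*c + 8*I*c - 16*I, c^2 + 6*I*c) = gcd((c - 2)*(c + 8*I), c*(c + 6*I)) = 1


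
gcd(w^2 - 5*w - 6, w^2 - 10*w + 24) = w - 6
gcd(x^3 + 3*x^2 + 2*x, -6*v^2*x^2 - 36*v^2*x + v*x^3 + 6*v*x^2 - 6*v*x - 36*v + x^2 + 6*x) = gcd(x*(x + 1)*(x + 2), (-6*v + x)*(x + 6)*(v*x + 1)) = 1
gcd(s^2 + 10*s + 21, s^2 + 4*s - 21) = s + 7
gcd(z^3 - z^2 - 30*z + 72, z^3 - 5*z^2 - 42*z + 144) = z^2 + 3*z - 18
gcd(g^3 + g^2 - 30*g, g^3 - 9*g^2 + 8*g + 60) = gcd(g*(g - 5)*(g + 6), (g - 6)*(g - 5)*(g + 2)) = g - 5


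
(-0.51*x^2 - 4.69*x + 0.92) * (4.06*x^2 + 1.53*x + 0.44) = -2.0706*x^4 - 19.8217*x^3 - 3.6649*x^2 - 0.656*x + 0.4048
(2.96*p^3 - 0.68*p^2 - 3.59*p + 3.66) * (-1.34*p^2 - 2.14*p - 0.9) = -3.9664*p^5 - 5.4232*p^4 + 3.6018*p^3 + 3.3902*p^2 - 4.6014*p - 3.294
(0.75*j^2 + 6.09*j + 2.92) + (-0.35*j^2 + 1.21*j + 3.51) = 0.4*j^2 + 7.3*j + 6.43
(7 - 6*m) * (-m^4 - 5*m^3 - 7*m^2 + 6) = 6*m^5 + 23*m^4 + 7*m^3 - 49*m^2 - 36*m + 42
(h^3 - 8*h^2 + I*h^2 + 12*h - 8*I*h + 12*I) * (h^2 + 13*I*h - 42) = h^5 - 8*h^4 + 14*I*h^4 - 43*h^3 - 112*I*h^3 + 440*h^2 + 126*I*h^2 - 660*h + 336*I*h - 504*I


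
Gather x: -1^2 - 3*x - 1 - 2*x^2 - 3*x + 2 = -2*x^2 - 6*x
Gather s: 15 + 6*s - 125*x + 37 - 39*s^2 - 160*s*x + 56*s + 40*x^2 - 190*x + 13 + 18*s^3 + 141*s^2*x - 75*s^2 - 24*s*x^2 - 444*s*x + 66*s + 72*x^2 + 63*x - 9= 18*s^3 + s^2*(141*x - 114) + s*(-24*x^2 - 604*x + 128) + 112*x^2 - 252*x + 56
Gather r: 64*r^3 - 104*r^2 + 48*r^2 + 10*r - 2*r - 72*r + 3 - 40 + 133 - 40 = 64*r^3 - 56*r^2 - 64*r + 56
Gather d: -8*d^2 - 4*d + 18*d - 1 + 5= -8*d^2 + 14*d + 4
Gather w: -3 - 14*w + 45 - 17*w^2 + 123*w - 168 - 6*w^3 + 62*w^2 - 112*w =-6*w^3 + 45*w^2 - 3*w - 126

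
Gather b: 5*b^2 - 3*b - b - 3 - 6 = 5*b^2 - 4*b - 9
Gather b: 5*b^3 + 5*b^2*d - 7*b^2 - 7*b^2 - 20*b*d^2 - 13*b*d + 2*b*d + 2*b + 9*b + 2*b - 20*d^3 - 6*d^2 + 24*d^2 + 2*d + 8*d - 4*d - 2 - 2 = 5*b^3 + b^2*(5*d - 14) + b*(-20*d^2 - 11*d + 13) - 20*d^3 + 18*d^2 + 6*d - 4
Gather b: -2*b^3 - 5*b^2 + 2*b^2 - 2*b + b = -2*b^3 - 3*b^2 - b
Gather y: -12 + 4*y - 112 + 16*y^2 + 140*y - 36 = 16*y^2 + 144*y - 160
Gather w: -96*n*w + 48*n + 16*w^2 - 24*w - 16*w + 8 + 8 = 48*n + 16*w^2 + w*(-96*n - 40) + 16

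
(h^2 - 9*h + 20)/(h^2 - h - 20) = (h - 4)/(h + 4)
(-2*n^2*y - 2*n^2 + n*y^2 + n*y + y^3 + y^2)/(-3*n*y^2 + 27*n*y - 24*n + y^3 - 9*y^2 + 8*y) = (2*n^2*y + 2*n^2 - n*y^2 - n*y - y^3 - y^2)/(3*n*y^2 - 27*n*y + 24*n - y^3 + 9*y^2 - 8*y)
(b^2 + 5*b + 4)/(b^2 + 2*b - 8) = (b + 1)/(b - 2)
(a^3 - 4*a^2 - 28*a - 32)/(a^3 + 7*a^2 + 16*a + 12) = (a - 8)/(a + 3)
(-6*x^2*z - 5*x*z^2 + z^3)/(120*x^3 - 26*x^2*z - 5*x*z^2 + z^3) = z*(-x - z)/(20*x^2 - x*z - z^2)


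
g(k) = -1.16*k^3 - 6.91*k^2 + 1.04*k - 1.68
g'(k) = -3.48*k^2 - 13.82*k + 1.04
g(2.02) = -37.34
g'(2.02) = -41.08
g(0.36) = -2.26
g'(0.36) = -4.39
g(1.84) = -30.39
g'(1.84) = -36.17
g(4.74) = -275.54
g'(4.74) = -142.65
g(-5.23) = -30.18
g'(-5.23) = -21.87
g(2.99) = -91.35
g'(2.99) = -71.39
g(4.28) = -214.76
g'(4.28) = -121.86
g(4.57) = -251.96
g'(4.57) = -134.80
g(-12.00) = 995.28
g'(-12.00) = -334.24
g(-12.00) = 995.28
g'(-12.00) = -334.24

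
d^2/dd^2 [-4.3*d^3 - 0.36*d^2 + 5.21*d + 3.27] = -25.8*d - 0.72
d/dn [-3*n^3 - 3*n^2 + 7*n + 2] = -9*n^2 - 6*n + 7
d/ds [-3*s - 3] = -3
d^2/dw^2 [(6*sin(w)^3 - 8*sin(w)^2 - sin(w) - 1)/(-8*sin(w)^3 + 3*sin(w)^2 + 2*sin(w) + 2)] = (-368*sin(w)^8 - 10*sin(w)^7 + 436*sin(w)^6 - 1449*sin(w)^5 + 458*sin(w)^4 + 1380*sin(w)^3 - 386*sin(w)^2 - 48*sin(w) + 52)/(8*sin(w)^3 - 3*sin(w)^2 - 2*sin(w) - 2)^3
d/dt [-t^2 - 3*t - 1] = -2*t - 3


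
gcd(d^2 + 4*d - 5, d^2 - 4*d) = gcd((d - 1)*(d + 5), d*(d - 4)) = 1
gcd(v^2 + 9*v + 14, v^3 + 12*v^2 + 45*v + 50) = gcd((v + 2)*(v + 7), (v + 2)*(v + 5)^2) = v + 2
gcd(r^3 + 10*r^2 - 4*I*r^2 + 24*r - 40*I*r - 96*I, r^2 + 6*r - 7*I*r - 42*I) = r + 6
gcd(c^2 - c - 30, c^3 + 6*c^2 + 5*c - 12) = 1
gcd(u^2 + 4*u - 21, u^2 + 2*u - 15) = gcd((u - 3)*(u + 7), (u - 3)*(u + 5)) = u - 3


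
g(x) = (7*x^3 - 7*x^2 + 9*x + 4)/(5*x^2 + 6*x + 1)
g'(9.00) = 1.35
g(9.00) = 10.05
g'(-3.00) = 0.15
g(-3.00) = -9.82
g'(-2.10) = -2.65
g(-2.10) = -10.58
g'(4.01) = 1.18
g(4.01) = 3.59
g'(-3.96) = 0.82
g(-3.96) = -10.35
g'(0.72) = -0.76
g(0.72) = 1.20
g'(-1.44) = -23.44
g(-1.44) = -16.27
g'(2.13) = 0.83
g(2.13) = 1.62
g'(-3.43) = 0.55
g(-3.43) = -9.98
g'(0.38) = -2.48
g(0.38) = 1.70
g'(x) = (-10*x - 6)*(7*x^3 - 7*x^2 + 9*x + 4)/(5*x^2 + 6*x + 1)^2 + (21*x^2 - 14*x + 9)/(5*x^2 + 6*x + 1) = (35*x^4 + 84*x^3 - 66*x^2 - 54*x - 15)/(25*x^4 + 60*x^3 + 46*x^2 + 12*x + 1)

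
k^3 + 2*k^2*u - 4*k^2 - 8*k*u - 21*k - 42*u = (k - 7)*(k + 3)*(k + 2*u)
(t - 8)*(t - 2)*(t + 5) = t^3 - 5*t^2 - 34*t + 80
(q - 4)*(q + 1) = q^2 - 3*q - 4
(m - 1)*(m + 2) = m^2 + m - 2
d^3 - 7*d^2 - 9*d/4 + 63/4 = (d - 7)*(d - 3/2)*(d + 3/2)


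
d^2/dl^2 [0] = 0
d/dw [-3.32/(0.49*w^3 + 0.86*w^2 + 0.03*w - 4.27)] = (4.8804*w^2 + 5.7104*w + 0.0996)/(0.49*w^3 + 0.86*w^2 + 0.03*w - 4.27)^2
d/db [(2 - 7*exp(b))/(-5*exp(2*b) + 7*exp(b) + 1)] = (-35*exp(2*b) + 20*exp(b) - 21)*exp(b)/(25*exp(4*b) - 70*exp(3*b) + 39*exp(2*b) + 14*exp(b) + 1)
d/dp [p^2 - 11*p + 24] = 2*p - 11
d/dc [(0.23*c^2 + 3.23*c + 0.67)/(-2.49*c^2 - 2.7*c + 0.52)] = (7.4217*c^2 + 3.5758*c + 3.4886)/(6.2001*c^4 + 13.446*c^3 + 4.7004*c^2 - 2.808*c + 0.2704)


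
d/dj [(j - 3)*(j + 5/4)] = 2*j - 7/4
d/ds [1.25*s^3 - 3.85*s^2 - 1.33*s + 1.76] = 3.75*s^2 - 7.7*s - 1.33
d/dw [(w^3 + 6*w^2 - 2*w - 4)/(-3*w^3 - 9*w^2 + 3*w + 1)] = (9*w^4 - 6*w^3 - 33*w^2 - 60*w + 10)/(9*w^6 + 54*w^5 + 63*w^4 - 60*w^3 - 9*w^2 + 6*w + 1)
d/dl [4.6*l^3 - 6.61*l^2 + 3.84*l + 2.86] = 13.8*l^2 - 13.22*l + 3.84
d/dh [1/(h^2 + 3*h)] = (-2*h - 3)/(h^2*(h + 3)^2)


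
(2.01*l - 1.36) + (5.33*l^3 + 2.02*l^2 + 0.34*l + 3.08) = 5.33*l^3 + 2.02*l^2 + 2.35*l + 1.72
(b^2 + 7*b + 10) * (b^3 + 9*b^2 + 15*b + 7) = b^5 + 16*b^4 + 88*b^3 + 202*b^2 + 199*b + 70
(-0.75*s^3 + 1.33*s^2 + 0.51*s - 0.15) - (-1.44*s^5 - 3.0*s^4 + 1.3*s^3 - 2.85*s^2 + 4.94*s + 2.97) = 1.44*s^5 + 3.0*s^4 - 2.05*s^3 + 4.18*s^2 - 4.43*s - 3.12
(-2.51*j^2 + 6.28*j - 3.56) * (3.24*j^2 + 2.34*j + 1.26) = -8.1324*j^4 + 14.4738*j^3 - 0.00180000000000113*j^2 - 0.417599999999998*j - 4.4856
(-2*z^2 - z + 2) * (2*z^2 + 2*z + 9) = -4*z^4 - 6*z^3 - 16*z^2 - 5*z + 18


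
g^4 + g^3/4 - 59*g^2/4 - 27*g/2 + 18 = (g - 4)*(g - 3/4)*(g + 2)*(g + 3)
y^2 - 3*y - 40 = (y - 8)*(y + 5)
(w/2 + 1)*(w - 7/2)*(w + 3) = w^3/2 + 3*w^2/4 - 23*w/4 - 21/2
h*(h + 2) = h^2 + 2*h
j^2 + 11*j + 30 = (j + 5)*(j + 6)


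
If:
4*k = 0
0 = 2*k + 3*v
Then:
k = 0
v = 0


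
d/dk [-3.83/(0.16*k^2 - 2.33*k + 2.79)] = (1.2256*k - 8.9239)/(0.16*k^2 - 2.33*k + 2.79)^2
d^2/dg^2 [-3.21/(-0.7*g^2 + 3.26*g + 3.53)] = (3.1458*g^2 - 14.65044*g - 3.21*(1.4*g - 3.26)*(2.8*g - 6.52) - 15.86382)/(-0.7*g^2 + 3.26*g + 3.53)^3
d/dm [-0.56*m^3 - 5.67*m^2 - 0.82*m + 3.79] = -1.68*m^2 - 11.34*m - 0.82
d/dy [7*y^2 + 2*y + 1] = 14*y + 2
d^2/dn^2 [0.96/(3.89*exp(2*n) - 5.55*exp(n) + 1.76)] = ((5.328 - 14.9376*exp(n))*(3.89*exp(2*n) - 5.55*exp(n) + 1.76) + 0.96*(7.78*exp(n) - 5.55)*(15.56*exp(n) - 11.1)*exp(n))*exp(n)/(3.89*exp(2*n) - 5.55*exp(n) + 1.76)^3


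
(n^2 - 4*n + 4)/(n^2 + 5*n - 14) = (n - 2)/(n + 7)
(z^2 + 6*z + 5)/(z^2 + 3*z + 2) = (z + 5)/(z + 2)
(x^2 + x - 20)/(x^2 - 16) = (x + 5)/(x + 4)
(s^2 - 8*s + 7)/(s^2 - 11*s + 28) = (s - 1)/(s - 4)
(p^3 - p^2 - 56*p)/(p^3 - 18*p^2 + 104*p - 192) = p*(p + 7)/(p^2 - 10*p + 24)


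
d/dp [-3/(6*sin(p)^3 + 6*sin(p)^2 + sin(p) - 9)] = 3*(18*sin(p)^2 + 12*sin(p) + 1)*cos(p)/(6*sin(p)^3 + 6*sin(p)^2 + sin(p) - 9)^2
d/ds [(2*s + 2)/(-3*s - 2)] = 2/(3*s + 2)^2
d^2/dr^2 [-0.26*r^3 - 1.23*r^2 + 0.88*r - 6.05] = -1.56*r - 2.46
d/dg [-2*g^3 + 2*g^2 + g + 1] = -6*g^2 + 4*g + 1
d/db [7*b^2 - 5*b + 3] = 14*b - 5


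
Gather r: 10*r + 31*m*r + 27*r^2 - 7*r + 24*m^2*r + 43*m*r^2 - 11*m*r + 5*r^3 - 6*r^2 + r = 5*r^3 + r^2*(43*m + 21) + r*(24*m^2 + 20*m + 4)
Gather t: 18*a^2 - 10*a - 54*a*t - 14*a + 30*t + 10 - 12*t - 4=18*a^2 - 24*a + t*(18 - 54*a) + 6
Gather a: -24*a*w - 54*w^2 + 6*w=-24*a*w - 54*w^2 + 6*w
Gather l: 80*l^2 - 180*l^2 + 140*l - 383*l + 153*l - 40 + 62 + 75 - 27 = -100*l^2 - 90*l + 70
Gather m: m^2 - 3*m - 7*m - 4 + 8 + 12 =m^2 - 10*m + 16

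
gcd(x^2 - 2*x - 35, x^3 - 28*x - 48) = 1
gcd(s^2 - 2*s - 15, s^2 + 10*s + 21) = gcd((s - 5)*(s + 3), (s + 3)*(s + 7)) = s + 3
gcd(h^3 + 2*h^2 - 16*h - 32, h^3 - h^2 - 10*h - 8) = h^2 - 2*h - 8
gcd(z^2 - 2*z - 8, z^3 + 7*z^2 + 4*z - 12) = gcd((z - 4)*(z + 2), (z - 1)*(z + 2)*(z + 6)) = z + 2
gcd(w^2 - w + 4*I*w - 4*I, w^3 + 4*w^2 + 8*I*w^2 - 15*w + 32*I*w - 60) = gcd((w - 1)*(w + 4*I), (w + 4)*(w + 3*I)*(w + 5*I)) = 1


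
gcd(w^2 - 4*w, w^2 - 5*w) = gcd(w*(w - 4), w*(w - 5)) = w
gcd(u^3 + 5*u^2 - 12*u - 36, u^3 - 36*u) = u + 6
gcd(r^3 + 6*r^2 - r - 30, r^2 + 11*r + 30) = r + 5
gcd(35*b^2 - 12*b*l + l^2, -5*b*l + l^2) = 5*b - l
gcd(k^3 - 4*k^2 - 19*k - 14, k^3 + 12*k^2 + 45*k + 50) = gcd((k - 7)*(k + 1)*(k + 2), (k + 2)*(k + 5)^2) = k + 2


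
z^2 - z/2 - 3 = (z - 2)*(z + 3/2)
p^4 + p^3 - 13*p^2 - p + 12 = (p - 3)*(p - 1)*(p + 1)*(p + 4)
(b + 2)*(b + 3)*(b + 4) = b^3 + 9*b^2 + 26*b + 24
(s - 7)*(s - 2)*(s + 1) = s^3 - 8*s^2 + 5*s + 14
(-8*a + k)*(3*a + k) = -24*a^2 - 5*a*k + k^2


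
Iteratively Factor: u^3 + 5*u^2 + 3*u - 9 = (u - 1)*(u^2 + 6*u + 9) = (u - 1)*(u + 3)*(u + 3)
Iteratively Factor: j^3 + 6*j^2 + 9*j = (j + 3)*(j^2 + 3*j) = (j + 3)^2*(j)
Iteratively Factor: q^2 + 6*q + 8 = (q + 2)*(q + 4)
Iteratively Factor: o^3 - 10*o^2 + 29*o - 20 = (o - 4)*(o^2 - 6*o + 5) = (o - 4)*(o - 1)*(o - 5)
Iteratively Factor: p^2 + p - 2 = (p - 1)*(p + 2)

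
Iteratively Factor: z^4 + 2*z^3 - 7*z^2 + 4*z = (z + 4)*(z^3 - 2*z^2 + z) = (z - 1)*(z + 4)*(z^2 - z) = (z - 1)^2*(z + 4)*(z)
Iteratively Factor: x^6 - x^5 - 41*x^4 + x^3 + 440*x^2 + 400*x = (x + 1)*(x^5 - 2*x^4 - 39*x^3 + 40*x^2 + 400*x) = x*(x + 1)*(x^4 - 2*x^3 - 39*x^2 + 40*x + 400) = x*(x - 5)*(x + 1)*(x^3 + 3*x^2 - 24*x - 80) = x*(x - 5)*(x + 1)*(x + 4)*(x^2 - x - 20) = x*(x - 5)^2*(x + 1)*(x + 4)*(x + 4)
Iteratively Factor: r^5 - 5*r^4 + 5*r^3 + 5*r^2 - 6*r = (r - 2)*(r^4 - 3*r^3 - r^2 + 3*r) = (r - 2)*(r - 1)*(r^3 - 2*r^2 - 3*r) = (r - 2)*(r - 1)*(r + 1)*(r^2 - 3*r) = (r - 3)*(r - 2)*(r - 1)*(r + 1)*(r)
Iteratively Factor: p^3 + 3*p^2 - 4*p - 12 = (p - 2)*(p^2 + 5*p + 6) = (p - 2)*(p + 3)*(p + 2)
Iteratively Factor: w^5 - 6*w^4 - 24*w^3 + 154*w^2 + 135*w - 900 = (w + 4)*(w^4 - 10*w^3 + 16*w^2 + 90*w - 225) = (w + 3)*(w + 4)*(w^3 - 13*w^2 + 55*w - 75) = (w - 5)*(w + 3)*(w + 4)*(w^2 - 8*w + 15) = (w - 5)^2*(w + 3)*(w + 4)*(w - 3)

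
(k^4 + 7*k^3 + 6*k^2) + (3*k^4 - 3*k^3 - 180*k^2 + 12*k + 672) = 4*k^4 + 4*k^3 - 174*k^2 + 12*k + 672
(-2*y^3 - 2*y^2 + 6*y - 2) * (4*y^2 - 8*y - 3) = -8*y^5 + 8*y^4 + 46*y^3 - 50*y^2 - 2*y + 6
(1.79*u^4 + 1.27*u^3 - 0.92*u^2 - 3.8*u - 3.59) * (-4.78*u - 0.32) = -8.5562*u^5 - 6.6434*u^4 + 3.9912*u^3 + 18.4584*u^2 + 18.3762*u + 1.1488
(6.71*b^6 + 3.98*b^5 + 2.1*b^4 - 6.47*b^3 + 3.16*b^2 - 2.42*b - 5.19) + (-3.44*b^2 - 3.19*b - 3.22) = 6.71*b^6 + 3.98*b^5 + 2.1*b^4 - 6.47*b^3 - 0.28*b^2 - 5.61*b - 8.41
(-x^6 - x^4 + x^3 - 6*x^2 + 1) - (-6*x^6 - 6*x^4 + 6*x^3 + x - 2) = 5*x^6 + 5*x^4 - 5*x^3 - 6*x^2 - x + 3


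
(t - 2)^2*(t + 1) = t^3 - 3*t^2 + 4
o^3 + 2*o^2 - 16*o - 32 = (o - 4)*(o + 2)*(o + 4)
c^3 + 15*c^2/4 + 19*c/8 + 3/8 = (c + 1/4)*(c + 1/2)*(c + 3)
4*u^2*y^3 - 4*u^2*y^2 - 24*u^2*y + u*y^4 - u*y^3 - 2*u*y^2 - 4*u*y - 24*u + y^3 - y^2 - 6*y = (4*u + y)*(y - 3)*(y + 2)*(u*y + 1)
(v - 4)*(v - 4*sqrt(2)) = v^2 - 4*sqrt(2)*v - 4*v + 16*sqrt(2)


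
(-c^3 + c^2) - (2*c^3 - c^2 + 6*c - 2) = -3*c^3 + 2*c^2 - 6*c + 2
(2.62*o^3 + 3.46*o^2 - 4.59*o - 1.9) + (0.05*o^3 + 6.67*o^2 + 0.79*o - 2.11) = 2.67*o^3 + 10.13*o^2 - 3.8*o - 4.01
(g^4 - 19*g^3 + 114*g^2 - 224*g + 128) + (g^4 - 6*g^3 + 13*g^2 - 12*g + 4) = 2*g^4 - 25*g^3 + 127*g^2 - 236*g + 132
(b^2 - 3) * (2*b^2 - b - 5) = 2*b^4 - b^3 - 11*b^2 + 3*b + 15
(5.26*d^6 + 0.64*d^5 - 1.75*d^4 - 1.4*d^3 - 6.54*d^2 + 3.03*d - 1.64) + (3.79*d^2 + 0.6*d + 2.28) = 5.26*d^6 + 0.64*d^5 - 1.75*d^4 - 1.4*d^3 - 2.75*d^2 + 3.63*d + 0.64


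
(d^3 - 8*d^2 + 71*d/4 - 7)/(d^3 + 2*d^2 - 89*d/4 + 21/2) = (d - 4)/(d + 6)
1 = 1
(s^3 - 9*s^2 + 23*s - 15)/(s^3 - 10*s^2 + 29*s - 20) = (s - 3)/(s - 4)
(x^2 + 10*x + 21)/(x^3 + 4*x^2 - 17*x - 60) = (x + 7)/(x^2 + x - 20)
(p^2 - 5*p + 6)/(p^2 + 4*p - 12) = (p - 3)/(p + 6)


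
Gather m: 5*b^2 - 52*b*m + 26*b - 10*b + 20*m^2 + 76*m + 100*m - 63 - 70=5*b^2 + 16*b + 20*m^2 + m*(176 - 52*b) - 133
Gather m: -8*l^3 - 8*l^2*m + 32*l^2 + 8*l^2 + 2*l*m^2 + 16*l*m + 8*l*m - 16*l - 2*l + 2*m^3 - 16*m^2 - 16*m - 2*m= -8*l^3 + 40*l^2 - 18*l + 2*m^3 + m^2*(2*l - 16) + m*(-8*l^2 + 24*l - 18)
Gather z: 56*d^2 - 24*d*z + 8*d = 56*d^2 - 24*d*z + 8*d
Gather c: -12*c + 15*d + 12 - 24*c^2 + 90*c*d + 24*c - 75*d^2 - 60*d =-24*c^2 + c*(90*d + 12) - 75*d^2 - 45*d + 12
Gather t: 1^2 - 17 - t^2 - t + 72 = -t^2 - t + 56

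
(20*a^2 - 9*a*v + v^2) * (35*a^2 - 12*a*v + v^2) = 700*a^4 - 555*a^3*v + 163*a^2*v^2 - 21*a*v^3 + v^4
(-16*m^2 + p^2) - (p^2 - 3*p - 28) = -16*m^2 + 3*p + 28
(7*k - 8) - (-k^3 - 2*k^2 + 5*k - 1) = k^3 + 2*k^2 + 2*k - 7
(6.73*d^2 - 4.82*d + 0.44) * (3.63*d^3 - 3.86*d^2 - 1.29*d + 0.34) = 24.4299*d^5 - 43.4744*d^4 + 11.5207*d^3 + 6.8076*d^2 - 2.2064*d + 0.1496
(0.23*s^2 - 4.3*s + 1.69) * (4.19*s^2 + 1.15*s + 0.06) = 0.9637*s^4 - 17.7525*s^3 + 2.1499*s^2 + 1.6855*s + 0.1014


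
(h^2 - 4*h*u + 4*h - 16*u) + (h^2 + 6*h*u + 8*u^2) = 2*h^2 + 2*h*u + 4*h + 8*u^2 - 16*u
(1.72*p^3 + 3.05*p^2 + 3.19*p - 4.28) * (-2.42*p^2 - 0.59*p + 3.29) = -4.1624*p^5 - 8.3958*p^4 - 3.8605*p^3 + 18.51*p^2 + 13.0203*p - 14.0812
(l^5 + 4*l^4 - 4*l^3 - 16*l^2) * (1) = l^5 + 4*l^4 - 4*l^3 - 16*l^2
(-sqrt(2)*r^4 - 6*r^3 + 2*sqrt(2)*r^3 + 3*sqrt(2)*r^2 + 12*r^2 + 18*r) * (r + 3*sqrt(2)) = -sqrt(2)*r^5 - 12*r^4 + 2*sqrt(2)*r^4 - 15*sqrt(2)*r^3 + 24*r^3 + 36*r^2 + 36*sqrt(2)*r^2 + 54*sqrt(2)*r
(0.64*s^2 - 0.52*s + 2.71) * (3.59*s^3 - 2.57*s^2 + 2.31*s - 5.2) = 2.2976*s^5 - 3.5116*s^4 + 12.5437*s^3 - 11.4939*s^2 + 8.9641*s - 14.092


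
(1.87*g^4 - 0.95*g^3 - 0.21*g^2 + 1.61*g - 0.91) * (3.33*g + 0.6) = 6.2271*g^5 - 2.0415*g^4 - 1.2693*g^3 + 5.2353*g^2 - 2.0643*g - 0.546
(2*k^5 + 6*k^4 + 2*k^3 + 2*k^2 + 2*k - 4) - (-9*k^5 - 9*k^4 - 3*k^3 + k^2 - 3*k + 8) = 11*k^5 + 15*k^4 + 5*k^3 + k^2 + 5*k - 12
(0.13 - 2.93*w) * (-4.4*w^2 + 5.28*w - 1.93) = 12.892*w^3 - 16.0424*w^2 + 6.3413*w - 0.2509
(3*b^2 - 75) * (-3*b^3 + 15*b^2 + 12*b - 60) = -9*b^5 + 45*b^4 + 261*b^3 - 1305*b^2 - 900*b + 4500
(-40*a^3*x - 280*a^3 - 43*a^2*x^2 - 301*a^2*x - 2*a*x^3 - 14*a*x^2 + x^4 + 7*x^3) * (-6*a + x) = 240*a^4*x + 1680*a^4 + 218*a^3*x^2 + 1526*a^3*x - 31*a^2*x^3 - 217*a^2*x^2 - 8*a*x^4 - 56*a*x^3 + x^5 + 7*x^4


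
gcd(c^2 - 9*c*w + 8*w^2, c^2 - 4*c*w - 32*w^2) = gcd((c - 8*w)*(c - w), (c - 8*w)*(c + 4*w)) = -c + 8*w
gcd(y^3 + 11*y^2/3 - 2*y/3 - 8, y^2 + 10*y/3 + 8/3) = y + 2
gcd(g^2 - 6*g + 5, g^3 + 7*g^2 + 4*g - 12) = g - 1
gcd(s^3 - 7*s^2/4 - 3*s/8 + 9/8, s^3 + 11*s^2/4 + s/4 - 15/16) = s + 3/4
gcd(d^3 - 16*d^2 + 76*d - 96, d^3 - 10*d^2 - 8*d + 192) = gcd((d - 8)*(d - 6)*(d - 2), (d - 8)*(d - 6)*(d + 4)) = d^2 - 14*d + 48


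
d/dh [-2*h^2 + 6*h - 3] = 6 - 4*h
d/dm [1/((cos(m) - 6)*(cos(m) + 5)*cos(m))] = (3*sin(m) - 30*sin(m)/cos(m)^2 - 2*tan(m))/((cos(m) - 6)^2*(cos(m) + 5)^2)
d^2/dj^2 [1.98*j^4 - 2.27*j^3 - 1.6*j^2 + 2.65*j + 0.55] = 23.76*j^2 - 13.62*j - 3.2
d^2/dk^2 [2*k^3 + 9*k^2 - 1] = 12*k + 18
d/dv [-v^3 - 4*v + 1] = -3*v^2 - 4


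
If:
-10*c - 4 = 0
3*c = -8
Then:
No Solution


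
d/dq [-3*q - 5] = -3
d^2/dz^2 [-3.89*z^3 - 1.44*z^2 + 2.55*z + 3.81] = -23.34*z - 2.88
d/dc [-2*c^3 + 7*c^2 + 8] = 2*c*(7 - 3*c)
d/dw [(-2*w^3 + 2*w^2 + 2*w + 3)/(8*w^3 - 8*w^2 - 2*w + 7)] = 2*(-12*w^3 - 51*w^2 + 38*w + 10)/(64*w^6 - 128*w^5 + 32*w^4 + 144*w^3 - 108*w^2 - 28*w + 49)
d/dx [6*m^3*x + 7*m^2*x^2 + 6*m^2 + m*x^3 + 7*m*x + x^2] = 6*m^3 + 14*m^2*x + 3*m*x^2 + 7*m + 2*x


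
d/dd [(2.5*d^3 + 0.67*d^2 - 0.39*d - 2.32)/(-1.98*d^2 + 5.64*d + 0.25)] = (-4.95*d^4 + 28.2*d^3 + 4.8816*d^2 - 8.8522*d + 12.9873)/(3.9204*d^4 - 22.3344*d^3 + 30.8196*d^2 + 2.82*d + 0.0625)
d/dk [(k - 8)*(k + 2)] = 2*k - 6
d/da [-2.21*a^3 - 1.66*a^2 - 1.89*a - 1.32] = -6.63*a^2 - 3.32*a - 1.89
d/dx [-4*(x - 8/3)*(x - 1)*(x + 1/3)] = -12*x^2 + 80*x/3 - 52/9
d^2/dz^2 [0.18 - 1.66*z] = 0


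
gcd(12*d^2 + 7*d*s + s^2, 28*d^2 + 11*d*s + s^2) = 4*d + s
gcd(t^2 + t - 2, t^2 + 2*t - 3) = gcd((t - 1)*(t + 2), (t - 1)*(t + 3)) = t - 1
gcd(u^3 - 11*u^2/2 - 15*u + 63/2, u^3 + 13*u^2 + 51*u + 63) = u + 3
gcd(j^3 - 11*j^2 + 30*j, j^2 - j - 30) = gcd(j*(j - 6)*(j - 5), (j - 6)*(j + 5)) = j - 6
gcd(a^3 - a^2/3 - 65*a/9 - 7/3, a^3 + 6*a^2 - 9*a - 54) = a - 3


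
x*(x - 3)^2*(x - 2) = x^4 - 8*x^3 + 21*x^2 - 18*x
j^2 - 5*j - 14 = (j - 7)*(j + 2)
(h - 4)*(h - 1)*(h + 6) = h^3 + h^2 - 26*h + 24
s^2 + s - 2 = (s - 1)*(s + 2)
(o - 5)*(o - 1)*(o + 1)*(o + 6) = o^4 + o^3 - 31*o^2 - o + 30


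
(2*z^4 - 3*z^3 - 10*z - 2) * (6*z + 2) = 12*z^5 - 14*z^4 - 6*z^3 - 60*z^2 - 32*z - 4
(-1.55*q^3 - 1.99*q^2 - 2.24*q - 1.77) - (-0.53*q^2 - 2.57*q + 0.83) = -1.55*q^3 - 1.46*q^2 + 0.33*q - 2.6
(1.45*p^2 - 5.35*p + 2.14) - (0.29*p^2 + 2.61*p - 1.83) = 1.16*p^2 - 7.96*p + 3.97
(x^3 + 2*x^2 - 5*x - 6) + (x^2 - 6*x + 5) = x^3 + 3*x^2 - 11*x - 1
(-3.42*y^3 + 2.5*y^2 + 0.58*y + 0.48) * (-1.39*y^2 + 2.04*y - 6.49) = 4.7538*y^5 - 10.4518*y^4 + 26.4896*y^3 - 15.709*y^2 - 2.785*y - 3.1152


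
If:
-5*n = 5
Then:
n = -1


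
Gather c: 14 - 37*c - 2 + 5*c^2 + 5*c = 5*c^2 - 32*c + 12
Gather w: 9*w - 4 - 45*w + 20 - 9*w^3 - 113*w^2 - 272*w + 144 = -9*w^3 - 113*w^2 - 308*w + 160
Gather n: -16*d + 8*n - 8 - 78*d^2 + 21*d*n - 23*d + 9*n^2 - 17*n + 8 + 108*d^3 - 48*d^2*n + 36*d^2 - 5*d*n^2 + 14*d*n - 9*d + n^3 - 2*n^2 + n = 108*d^3 - 42*d^2 - 48*d + n^3 + n^2*(7 - 5*d) + n*(-48*d^2 + 35*d - 8)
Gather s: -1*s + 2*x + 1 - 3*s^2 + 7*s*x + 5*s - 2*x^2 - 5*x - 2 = -3*s^2 + s*(7*x + 4) - 2*x^2 - 3*x - 1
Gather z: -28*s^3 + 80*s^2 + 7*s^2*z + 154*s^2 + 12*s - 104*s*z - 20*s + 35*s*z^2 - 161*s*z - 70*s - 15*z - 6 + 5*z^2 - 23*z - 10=-28*s^3 + 234*s^2 - 78*s + z^2*(35*s + 5) + z*(7*s^2 - 265*s - 38) - 16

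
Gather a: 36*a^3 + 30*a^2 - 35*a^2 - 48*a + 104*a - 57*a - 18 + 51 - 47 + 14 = 36*a^3 - 5*a^2 - a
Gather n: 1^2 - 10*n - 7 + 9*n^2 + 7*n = 9*n^2 - 3*n - 6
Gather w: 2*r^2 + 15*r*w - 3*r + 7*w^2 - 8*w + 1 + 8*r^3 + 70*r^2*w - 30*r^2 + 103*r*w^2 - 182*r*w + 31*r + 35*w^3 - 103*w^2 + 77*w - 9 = 8*r^3 - 28*r^2 + 28*r + 35*w^3 + w^2*(103*r - 96) + w*(70*r^2 - 167*r + 69) - 8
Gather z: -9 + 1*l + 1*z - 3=l + z - 12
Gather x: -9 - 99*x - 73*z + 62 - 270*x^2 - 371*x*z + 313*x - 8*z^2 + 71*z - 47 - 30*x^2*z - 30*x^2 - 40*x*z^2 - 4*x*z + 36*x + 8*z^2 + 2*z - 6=x^2*(-30*z - 300) + x*(-40*z^2 - 375*z + 250)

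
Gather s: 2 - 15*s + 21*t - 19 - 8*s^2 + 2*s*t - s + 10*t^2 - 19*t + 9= -8*s^2 + s*(2*t - 16) + 10*t^2 + 2*t - 8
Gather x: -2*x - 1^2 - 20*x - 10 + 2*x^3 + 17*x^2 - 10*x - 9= 2*x^3 + 17*x^2 - 32*x - 20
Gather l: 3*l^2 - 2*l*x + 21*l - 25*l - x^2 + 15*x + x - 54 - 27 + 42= 3*l^2 + l*(-2*x - 4) - x^2 + 16*x - 39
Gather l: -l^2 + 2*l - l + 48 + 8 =-l^2 + l + 56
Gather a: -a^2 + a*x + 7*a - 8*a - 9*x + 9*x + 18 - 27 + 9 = -a^2 + a*(x - 1)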